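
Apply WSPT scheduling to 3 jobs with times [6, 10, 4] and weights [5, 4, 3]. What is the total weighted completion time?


Compute p/w ratios and sort ascending (WSPT): [(6, 5), (4, 3), (10, 4)]
Compute weighted completion times:
  Job (p=6,w=5): C=6, w*C=5*6=30
  Job (p=4,w=3): C=10, w*C=3*10=30
  Job (p=10,w=4): C=20, w*C=4*20=80
Total weighted completion time = 140

140


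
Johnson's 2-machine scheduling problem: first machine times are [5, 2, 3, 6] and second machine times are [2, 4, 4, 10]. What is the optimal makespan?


Apply Johnson's rule:
  Group 1 (a <= b): [(2, 2, 4), (3, 3, 4), (4, 6, 10)]
  Group 2 (a > b): [(1, 5, 2)]
Optimal job order: [2, 3, 4, 1]
Schedule:
  Job 2: M1 done at 2, M2 done at 6
  Job 3: M1 done at 5, M2 done at 10
  Job 4: M1 done at 11, M2 done at 21
  Job 1: M1 done at 16, M2 done at 23
Makespan = 23

23


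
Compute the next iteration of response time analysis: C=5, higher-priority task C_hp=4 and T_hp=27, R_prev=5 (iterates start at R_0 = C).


R_next = C + ceil(R_prev / T_hp) * C_hp
ceil(5 / 27) = ceil(0.1852) = 1
Interference = 1 * 4 = 4
R_next = 5 + 4 = 9

9


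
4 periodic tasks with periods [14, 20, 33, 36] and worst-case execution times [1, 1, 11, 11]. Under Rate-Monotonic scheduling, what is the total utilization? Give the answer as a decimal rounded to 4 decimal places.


Compute individual utilizations (exact fractions):
  Task 1: C/T = 1/14 (approx. 0.0714)
  Task 2: C/T = 1/20 (approx. 0.05)
  Task 3: C/T = 11/33 = 1/3 (approx. 0.3333)
  Task 4: C/T = 11/36 (approx. 0.3056)
Total utilization U = 1/14 + 1/20 + 1/3 + 11/36 = 479/630
Rounded to 4 decimal places: U = 0.7603
RM (Liu & Layland) bound for 4 tasks = 0.756828; compare with U = 479/630 (approx. 0.760317)
bound < U <= 1, so the RM sufficient condition is not met (inconclusive; an exact test such as response-time analysis is needed).

0.7603


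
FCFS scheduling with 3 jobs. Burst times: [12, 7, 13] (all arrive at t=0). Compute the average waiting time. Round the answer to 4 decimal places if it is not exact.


FCFS order (as given): [12, 7, 13]
Waiting times:
  Job 1: wait = 0
  Job 2: wait = 12
  Job 3: wait = 19
Sum of waiting times = 31
Average waiting time = 31/3 = 10.3333

10.3333


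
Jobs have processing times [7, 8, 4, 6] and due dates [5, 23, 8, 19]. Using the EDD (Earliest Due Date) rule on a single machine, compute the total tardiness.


Sort by due date (EDD order): [(7, 5), (4, 8), (6, 19), (8, 23)]
Compute completion times and tardiness:
  Job 1: p=7, d=5, C=7, tardiness=max(0,7-5)=2
  Job 2: p=4, d=8, C=11, tardiness=max(0,11-8)=3
  Job 3: p=6, d=19, C=17, tardiness=max(0,17-19)=0
  Job 4: p=8, d=23, C=25, tardiness=max(0,25-23)=2
Total tardiness = 7

7


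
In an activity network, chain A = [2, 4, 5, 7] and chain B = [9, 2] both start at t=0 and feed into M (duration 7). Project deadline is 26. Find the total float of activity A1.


Forward pass: ES(A1) = sum of predecessors on chain A = 0
EF = ES + duration = 0 + 2 = 2
Backward pass: LF(M) = deadline = 26; LS(M) = 26 - 7 = 19
LF(A1) = LS(M) - sum(successors on chain A) = 19 - 16 = 3
LS = LF - duration = 3 - 2 = 1
Total float = LS - ES = 1 - 0 = 1

1


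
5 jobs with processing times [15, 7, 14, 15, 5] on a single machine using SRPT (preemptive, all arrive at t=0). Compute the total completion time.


Since all jobs arrive at t=0, SRPT equals SPT ordering.
SPT order: [5, 7, 14, 15, 15]
Completion times:
  Job 1: p=5, C=5
  Job 2: p=7, C=12
  Job 3: p=14, C=26
  Job 4: p=15, C=41
  Job 5: p=15, C=56
Total completion time = 5 + 12 + 26 + 41 + 56 = 140

140


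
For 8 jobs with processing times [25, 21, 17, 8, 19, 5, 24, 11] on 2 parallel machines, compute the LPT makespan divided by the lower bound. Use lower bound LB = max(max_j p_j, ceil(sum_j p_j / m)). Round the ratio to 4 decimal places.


LPT order: [25, 24, 21, 19, 17, 11, 8, 5]
Machine loads after assignment: [66, 64]
LPT makespan = 66
Lower bound = max(max_job, ceil(total/2)) = max(25, 65) = 65
Ratio = 66 / 65 = 1.0154

1.0154


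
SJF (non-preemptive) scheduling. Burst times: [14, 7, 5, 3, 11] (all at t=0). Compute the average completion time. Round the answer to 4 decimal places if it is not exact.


SJF order (ascending): [3, 5, 7, 11, 14]
Completion times:
  Job 1: burst=3, C=3
  Job 2: burst=5, C=8
  Job 3: burst=7, C=15
  Job 4: burst=11, C=26
  Job 5: burst=14, C=40
Average completion = 92/5 = 18.4

18.4


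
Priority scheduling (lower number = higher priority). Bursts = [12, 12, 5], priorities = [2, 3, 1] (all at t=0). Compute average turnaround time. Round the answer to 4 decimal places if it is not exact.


Sort by priority (ascending = highest first):
Order: [(1, 5), (2, 12), (3, 12)]
Completion times:
  Priority 1, burst=5, C=5
  Priority 2, burst=12, C=17
  Priority 3, burst=12, C=29
Average turnaround = 51/3 = 17.0

17.0


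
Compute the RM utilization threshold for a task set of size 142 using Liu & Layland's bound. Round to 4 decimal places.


Compute 2^(1/142) = 1.0048932512
Subtract 1: 1.0048932512 - 1 = 0.0048932512
Multiply by n: 142 * 0.0048932512 = 0.6948416704
Round to 4 dp: 0.6948

0.6948


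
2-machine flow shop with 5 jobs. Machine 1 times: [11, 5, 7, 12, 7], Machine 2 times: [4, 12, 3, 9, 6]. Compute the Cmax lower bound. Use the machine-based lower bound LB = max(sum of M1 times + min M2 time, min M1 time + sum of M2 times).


LB1 = sum(M1 times) + min(M2 times) = 42 + 3 = 45
LB2 = min(M1 times) + sum(M2 times) = 5 + 34 = 39
Lower bound = max(LB1, LB2) = max(45, 39) = 45

45


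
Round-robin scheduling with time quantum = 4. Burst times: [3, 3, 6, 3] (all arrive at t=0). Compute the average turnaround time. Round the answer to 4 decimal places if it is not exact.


Time quantum = 4
Execution trace:
  J1 runs 3 units, time = 3
  J2 runs 3 units, time = 6
  J3 runs 4 units, time = 10
  J4 runs 3 units, time = 13
  J3 runs 2 units, time = 15
Finish times: [3, 6, 15, 13]
Average turnaround = 37/4 = 9.25

9.25


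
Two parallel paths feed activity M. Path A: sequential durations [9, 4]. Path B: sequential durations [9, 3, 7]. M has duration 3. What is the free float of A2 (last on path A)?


ES(A2) = sum of predecessors on chain A = 9
EF(A2) = ES + duration = 9 + 4 = 13
Successor of A2 is M. ES(M) = max(sum(A), sum(B)) = max(13, 19) = 19
Free float = ES(successor) - EF(current) = 19 - 13 = 6

6


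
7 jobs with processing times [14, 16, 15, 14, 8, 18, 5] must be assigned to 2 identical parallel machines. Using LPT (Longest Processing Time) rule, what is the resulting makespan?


Sort jobs in decreasing order (LPT): [18, 16, 15, 14, 14, 8, 5]
Assign each job to the least loaded machine:
  Machine 1: jobs [18, 14, 8, 5], load = 45
  Machine 2: jobs [16, 15, 14], load = 45
Makespan = max load = 45

45


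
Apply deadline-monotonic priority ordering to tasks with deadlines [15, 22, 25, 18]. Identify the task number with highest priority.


Sort tasks by relative deadline (ascending):
  Task 1: deadline = 15
  Task 4: deadline = 18
  Task 2: deadline = 22
  Task 3: deadline = 25
Priority order (highest first): [1, 4, 2, 3]
Highest priority task = 1

1


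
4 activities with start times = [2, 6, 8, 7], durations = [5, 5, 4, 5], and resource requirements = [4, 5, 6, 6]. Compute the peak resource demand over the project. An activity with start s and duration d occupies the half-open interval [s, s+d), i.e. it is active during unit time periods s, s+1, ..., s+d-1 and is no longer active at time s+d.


Each activity i is active on [start_i, start_i + duration_i).
Compute total resource usage per time slot:
  t=0: active resources = [], total = 0
  t=1: active resources = [], total = 0
  t=2: active resources = [4], total = 4
  t=3: active resources = [4], total = 4
  t=4: active resources = [4], total = 4
  t=5: active resources = [4], total = 4
  t=6: active resources = [4, 5], total = 9
  t=7: active resources = [5, 6], total = 11
  t=8: active resources = [5, 6, 6], total = 17
  t=9: active resources = [5, 6, 6], total = 17
  t=10: active resources = [5, 6, 6], total = 17
  t=11: active resources = [6, 6], total = 12
Peak resource demand = 17

17


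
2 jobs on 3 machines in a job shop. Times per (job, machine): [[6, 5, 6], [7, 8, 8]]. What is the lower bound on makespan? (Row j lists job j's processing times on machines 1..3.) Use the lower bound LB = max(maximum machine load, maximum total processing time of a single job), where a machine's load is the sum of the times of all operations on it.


Machine loads:
  Machine 1: 6 + 7 = 13
  Machine 2: 5 + 8 = 13
  Machine 3: 6 + 8 = 14
Max machine load = 14
Job totals:
  Job 1: 17
  Job 2: 23
Max job total = 23
Lower bound = max(14, 23) = 23

23


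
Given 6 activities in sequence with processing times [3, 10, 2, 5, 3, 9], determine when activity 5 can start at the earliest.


Activity 5 starts after activities 1 through 4 complete.
Predecessor durations: [3, 10, 2, 5]
ES = 3 + 10 + 2 + 5 = 20

20


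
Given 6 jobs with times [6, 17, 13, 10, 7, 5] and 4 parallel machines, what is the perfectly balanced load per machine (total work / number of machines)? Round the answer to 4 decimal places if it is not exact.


Total processing time = 6 + 17 + 13 + 10 + 7 + 5 = 58
Number of machines = 4
Ideal balanced load = 58 / 4 = 14.5

14.5


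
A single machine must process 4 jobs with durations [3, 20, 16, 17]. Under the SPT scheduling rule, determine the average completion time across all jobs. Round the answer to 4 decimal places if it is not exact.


Sort jobs by processing time (SPT order): [3, 16, 17, 20]
Compute completion times sequentially:
  Job 1: processing = 3, completes at 3
  Job 2: processing = 16, completes at 19
  Job 3: processing = 17, completes at 36
  Job 4: processing = 20, completes at 56
Sum of completion times = 114
Average completion time = 114/4 = 28.5

28.5


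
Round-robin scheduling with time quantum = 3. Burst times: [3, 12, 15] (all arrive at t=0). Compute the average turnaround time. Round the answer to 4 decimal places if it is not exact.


Time quantum = 3
Execution trace:
  J1 runs 3 units, time = 3
  J2 runs 3 units, time = 6
  J3 runs 3 units, time = 9
  J2 runs 3 units, time = 12
  J3 runs 3 units, time = 15
  J2 runs 3 units, time = 18
  J3 runs 3 units, time = 21
  J2 runs 3 units, time = 24
  J3 runs 3 units, time = 27
  J3 runs 3 units, time = 30
Finish times: [3, 24, 30]
Average turnaround = 57/3 = 19.0

19.0


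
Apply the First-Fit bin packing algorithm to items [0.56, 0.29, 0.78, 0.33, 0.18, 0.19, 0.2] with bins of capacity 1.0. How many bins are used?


Place items sequentially using First-Fit:
  Item 0.56 -> new Bin 1
  Item 0.29 -> Bin 1 (now 0.85)
  Item 0.78 -> new Bin 2
  Item 0.33 -> new Bin 3
  Item 0.18 -> Bin 2 (now 0.96)
  Item 0.19 -> Bin 3 (now 0.52)
  Item 0.2 -> Bin 3 (now 0.72)
Total bins used = 3

3


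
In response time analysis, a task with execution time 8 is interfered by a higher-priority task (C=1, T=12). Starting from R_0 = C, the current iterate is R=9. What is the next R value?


R_next = C + ceil(R_prev / T_hp) * C_hp
ceil(9 / 12) = ceil(0.75) = 1
Interference = 1 * 1 = 1
R_next = 8 + 1 = 9
R_next = R_prev, so the iteration has converged (response time = 9).

9


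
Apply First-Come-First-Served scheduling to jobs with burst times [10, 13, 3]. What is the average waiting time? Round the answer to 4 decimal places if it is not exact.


FCFS order (as given): [10, 13, 3]
Waiting times:
  Job 1: wait = 0
  Job 2: wait = 10
  Job 3: wait = 23
Sum of waiting times = 33
Average waiting time = 33/3 = 11.0

11.0


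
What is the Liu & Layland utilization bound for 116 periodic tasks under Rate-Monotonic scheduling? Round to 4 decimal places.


Compute 2^(1/116) = 1.0059932951
Subtract 1: 1.0059932951 - 1 = 0.0059932951
Multiply by n: 116 * 0.0059932951 = 0.6952222316
Round to 4 dp: 0.6952

0.6952


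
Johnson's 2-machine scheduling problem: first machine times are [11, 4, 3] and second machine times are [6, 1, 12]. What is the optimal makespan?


Apply Johnson's rule:
  Group 1 (a <= b): [(3, 3, 12)]
  Group 2 (a > b): [(1, 11, 6), (2, 4, 1)]
Optimal job order: [3, 1, 2]
Schedule:
  Job 3: M1 done at 3, M2 done at 15
  Job 1: M1 done at 14, M2 done at 21
  Job 2: M1 done at 18, M2 done at 22
Makespan = 22

22


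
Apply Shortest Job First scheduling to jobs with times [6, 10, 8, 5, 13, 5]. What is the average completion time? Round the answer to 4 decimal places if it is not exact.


SJF order (ascending): [5, 5, 6, 8, 10, 13]
Completion times:
  Job 1: burst=5, C=5
  Job 2: burst=5, C=10
  Job 3: burst=6, C=16
  Job 4: burst=8, C=24
  Job 5: burst=10, C=34
  Job 6: burst=13, C=47
Average completion = 136/6 = 22.6667

22.6667


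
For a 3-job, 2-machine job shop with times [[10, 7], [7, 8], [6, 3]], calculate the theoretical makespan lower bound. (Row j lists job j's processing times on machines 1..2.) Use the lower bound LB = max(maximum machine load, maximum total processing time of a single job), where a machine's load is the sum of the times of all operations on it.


Machine loads:
  Machine 1: 10 + 7 + 6 = 23
  Machine 2: 7 + 8 + 3 = 18
Max machine load = 23
Job totals:
  Job 1: 17
  Job 2: 15
  Job 3: 9
Max job total = 17
Lower bound = max(23, 17) = 23

23


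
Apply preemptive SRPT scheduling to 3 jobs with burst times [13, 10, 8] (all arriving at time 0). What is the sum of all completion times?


Since all jobs arrive at t=0, SRPT equals SPT ordering.
SPT order: [8, 10, 13]
Completion times:
  Job 1: p=8, C=8
  Job 2: p=10, C=18
  Job 3: p=13, C=31
Total completion time = 8 + 18 + 31 = 57

57


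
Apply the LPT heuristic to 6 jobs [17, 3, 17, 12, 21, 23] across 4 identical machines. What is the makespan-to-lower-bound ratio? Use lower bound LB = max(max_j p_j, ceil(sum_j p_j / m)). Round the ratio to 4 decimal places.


LPT order: [23, 21, 17, 17, 12, 3]
Machine loads after assignment: [23, 21, 29, 20]
LPT makespan = 29
Lower bound = max(max_job, ceil(total/4)) = max(23, 24) = 24
Ratio = 29 / 24 = 1.2083

1.2083


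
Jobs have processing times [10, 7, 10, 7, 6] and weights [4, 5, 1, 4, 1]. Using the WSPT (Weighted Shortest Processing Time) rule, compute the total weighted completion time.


Compute p/w ratios and sort ascending (WSPT): [(7, 5), (7, 4), (10, 4), (6, 1), (10, 1)]
Compute weighted completion times:
  Job (p=7,w=5): C=7, w*C=5*7=35
  Job (p=7,w=4): C=14, w*C=4*14=56
  Job (p=10,w=4): C=24, w*C=4*24=96
  Job (p=6,w=1): C=30, w*C=1*30=30
  Job (p=10,w=1): C=40, w*C=1*40=40
Total weighted completion time = 257

257


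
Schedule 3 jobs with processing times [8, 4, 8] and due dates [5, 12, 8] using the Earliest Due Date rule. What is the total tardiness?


Sort by due date (EDD order): [(8, 5), (8, 8), (4, 12)]
Compute completion times and tardiness:
  Job 1: p=8, d=5, C=8, tardiness=max(0,8-5)=3
  Job 2: p=8, d=8, C=16, tardiness=max(0,16-8)=8
  Job 3: p=4, d=12, C=20, tardiness=max(0,20-12)=8
Total tardiness = 19

19


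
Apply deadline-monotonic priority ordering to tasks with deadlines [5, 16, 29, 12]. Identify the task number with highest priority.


Sort tasks by relative deadline (ascending):
  Task 1: deadline = 5
  Task 4: deadline = 12
  Task 2: deadline = 16
  Task 3: deadline = 29
Priority order (highest first): [1, 4, 2, 3]
Highest priority task = 1

1


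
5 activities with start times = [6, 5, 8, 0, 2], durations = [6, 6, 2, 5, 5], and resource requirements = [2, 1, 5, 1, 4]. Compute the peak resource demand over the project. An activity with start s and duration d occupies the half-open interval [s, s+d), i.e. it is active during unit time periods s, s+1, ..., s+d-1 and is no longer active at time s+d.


Each activity i is active on [start_i, start_i + duration_i).
Compute total resource usage per time slot:
  t=0: active resources = [1], total = 1
  t=1: active resources = [1], total = 1
  t=2: active resources = [1, 4], total = 5
  t=3: active resources = [1, 4], total = 5
  t=4: active resources = [1, 4], total = 5
  t=5: active resources = [1, 4], total = 5
  t=6: active resources = [2, 1, 4], total = 7
  t=7: active resources = [2, 1], total = 3
  t=8: active resources = [2, 1, 5], total = 8
  t=9: active resources = [2, 1, 5], total = 8
  t=10: active resources = [2, 1], total = 3
  t=11: active resources = [2], total = 2
Peak resource demand = 8

8


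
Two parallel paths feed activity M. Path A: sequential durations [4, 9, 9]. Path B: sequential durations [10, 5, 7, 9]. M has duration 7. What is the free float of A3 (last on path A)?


ES(A3) = sum of predecessors on chain A = 13
EF(A3) = ES + duration = 13 + 9 = 22
Successor of A3 is M. ES(M) = max(sum(A), sum(B)) = max(22, 31) = 31
Free float = ES(successor) - EF(current) = 31 - 22 = 9

9


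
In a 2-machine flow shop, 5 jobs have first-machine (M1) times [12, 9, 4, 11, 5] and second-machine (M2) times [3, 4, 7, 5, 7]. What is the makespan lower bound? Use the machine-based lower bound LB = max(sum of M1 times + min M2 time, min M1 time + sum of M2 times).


LB1 = sum(M1 times) + min(M2 times) = 41 + 3 = 44
LB2 = min(M1 times) + sum(M2 times) = 4 + 26 = 30
Lower bound = max(LB1, LB2) = max(44, 30) = 44

44


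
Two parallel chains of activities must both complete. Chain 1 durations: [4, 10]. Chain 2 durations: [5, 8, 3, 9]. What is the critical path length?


Path A total = 4 + 10 = 14
Path B total = 5 + 8 + 3 + 9 = 25
Critical path = longest path = max(14, 25) = 25

25


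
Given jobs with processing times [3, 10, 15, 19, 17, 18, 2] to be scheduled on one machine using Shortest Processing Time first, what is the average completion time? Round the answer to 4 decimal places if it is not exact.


Sort jobs by processing time (SPT order): [2, 3, 10, 15, 17, 18, 19]
Compute completion times sequentially:
  Job 1: processing = 2, completes at 2
  Job 2: processing = 3, completes at 5
  Job 3: processing = 10, completes at 15
  Job 4: processing = 15, completes at 30
  Job 5: processing = 17, completes at 47
  Job 6: processing = 18, completes at 65
  Job 7: processing = 19, completes at 84
Sum of completion times = 248
Average completion time = 248/7 = 35.4286

35.4286


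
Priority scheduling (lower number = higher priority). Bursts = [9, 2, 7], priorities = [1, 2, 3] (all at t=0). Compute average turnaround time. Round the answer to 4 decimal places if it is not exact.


Sort by priority (ascending = highest first):
Order: [(1, 9), (2, 2), (3, 7)]
Completion times:
  Priority 1, burst=9, C=9
  Priority 2, burst=2, C=11
  Priority 3, burst=7, C=18
Average turnaround = 38/3 = 12.6667

12.6667


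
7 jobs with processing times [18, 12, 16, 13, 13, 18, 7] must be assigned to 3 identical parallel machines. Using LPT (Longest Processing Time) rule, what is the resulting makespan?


Sort jobs in decreasing order (LPT): [18, 18, 16, 13, 13, 12, 7]
Assign each job to the least loaded machine:
  Machine 1: jobs [18, 13], load = 31
  Machine 2: jobs [18, 12], load = 30
  Machine 3: jobs [16, 13, 7], load = 36
Makespan = max load = 36

36


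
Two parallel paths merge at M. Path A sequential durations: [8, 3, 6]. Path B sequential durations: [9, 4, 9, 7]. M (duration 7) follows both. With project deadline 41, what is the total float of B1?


Forward pass: ES(B1) = sum of predecessors on chain B = 0
EF = ES + duration = 0 + 9 = 9
Backward pass: LF(M) = deadline = 41; LS(M) = 41 - 7 = 34
LF(B1) = LS(M) - sum(successors on chain B) = 34 - 20 = 14
LS = LF - duration = 14 - 9 = 5
Total float = LS - ES = 5 - 0 = 5

5


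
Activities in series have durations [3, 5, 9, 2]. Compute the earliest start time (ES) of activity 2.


Activity 2 starts after activities 1 through 1 complete.
Predecessor durations: [3]
ES = 3 = 3

3


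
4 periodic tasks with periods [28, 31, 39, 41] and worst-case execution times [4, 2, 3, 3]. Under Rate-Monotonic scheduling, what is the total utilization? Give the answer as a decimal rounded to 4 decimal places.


Compute individual utilizations (exact fractions):
  Task 1: C/T = 4/28 = 1/7 (approx. 0.1429)
  Task 2: C/T = 2/31 (approx. 0.0645)
  Task 3: C/T = 3/39 = 1/13 (approx. 0.0769)
  Task 4: C/T = 3/41 (approx. 0.0732)
Total utilization U = 1/7 + 2/31 + 1/13 + 3/41 = 41345/115661
Rounded to 4 decimal places: U = 0.3575
RM (Liu & Layland) bound for 4 tasks = 0.756828; compare with U = 41345/115661 (approx. 0.357467)
U <= bound, so schedulable by RM sufficient condition.

0.3575


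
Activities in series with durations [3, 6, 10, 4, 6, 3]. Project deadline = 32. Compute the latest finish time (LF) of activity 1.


LF(activity 1) = deadline - sum of successor durations
Successors: activities 2 through 6 with durations [6, 10, 4, 6, 3]
Sum of successor durations = 29
LF = 32 - 29 = 3

3


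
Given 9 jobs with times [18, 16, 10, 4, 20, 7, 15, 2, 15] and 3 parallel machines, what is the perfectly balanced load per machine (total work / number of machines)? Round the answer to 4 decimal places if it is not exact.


Total processing time = 18 + 16 + 10 + 4 + 20 + 7 + 15 + 2 + 15 = 107
Number of machines = 3
Ideal balanced load = 107 / 3 = 35.6667

35.6667


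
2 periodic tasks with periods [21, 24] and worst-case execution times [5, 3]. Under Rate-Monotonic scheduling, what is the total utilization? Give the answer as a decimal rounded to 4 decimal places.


Compute individual utilizations (exact fractions):
  Task 1: C/T = 5/21 (approx. 0.2381)
  Task 2: C/T = 3/24 = 1/8 (approx. 0.125)
Total utilization U = 5/21 + 1/8 = 61/168
Rounded to 4 decimal places: U = 0.3631
RM (Liu & Layland) bound for 2 tasks = 0.828427; compare with U = 61/168 (approx. 0.363095)
U <= bound, so schedulable by RM sufficient condition.

0.3631


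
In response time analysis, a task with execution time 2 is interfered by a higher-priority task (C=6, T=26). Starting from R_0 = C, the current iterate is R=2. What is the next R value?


R_next = C + ceil(R_prev / T_hp) * C_hp
ceil(2 / 26) = ceil(0.0769) = 1
Interference = 1 * 6 = 6
R_next = 2 + 6 = 8

8


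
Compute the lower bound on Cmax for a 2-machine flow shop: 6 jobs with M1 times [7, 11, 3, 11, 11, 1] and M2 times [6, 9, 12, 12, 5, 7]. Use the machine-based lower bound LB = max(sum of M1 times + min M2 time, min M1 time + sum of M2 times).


LB1 = sum(M1 times) + min(M2 times) = 44 + 5 = 49
LB2 = min(M1 times) + sum(M2 times) = 1 + 51 = 52
Lower bound = max(LB1, LB2) = max(49, 52) = 52

52


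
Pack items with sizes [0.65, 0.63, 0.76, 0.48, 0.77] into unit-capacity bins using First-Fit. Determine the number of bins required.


Place items sequentially using First-Fit:
  Item 0.65 -> new Bin 1
  Item 0.63 -> new Bin 2
  Item 0.76 -> new Bin 3
  Item 0.48 -> new Bin 4
  Item 0.77 -> new Bin 5
Total bins used = 5

5


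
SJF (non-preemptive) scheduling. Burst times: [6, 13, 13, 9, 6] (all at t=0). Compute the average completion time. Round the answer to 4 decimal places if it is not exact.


SJF order (ascending): [6, 6, 9, 13, 13]
Completion times:
  Job 1: burst=6, C=6
  Job 2: burst=6, C=12
  Job 3: burst=9, C=21
  Job 4: burst=13, C=34
  Job 5: burst=13, C=47
Average completion = 120/5 = 24.0

24.0


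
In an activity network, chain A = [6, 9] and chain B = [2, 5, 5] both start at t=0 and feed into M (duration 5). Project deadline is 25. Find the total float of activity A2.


Forward pass: ES(A2) = sum of predecessors on chain A = 6
EF = ES + duration = 6 + 9 = 15
Backward pass: LF(M) = deadline = 25; LS(M) = 25 - 5 = 20
LF(A2) = LS(M) - sum(successors on chain A) = 20 - 0 = 20
LS = LF - duration = 20 - 9 = 11
Total float = LS - ES = 11 - 6 = 5

5


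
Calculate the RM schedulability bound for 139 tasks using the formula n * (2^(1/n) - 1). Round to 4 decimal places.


Compute 2^(1/139) = 1.0049991245
Subtract 1: 1.0049991245 - 1 = 0.0049991245
Multiply by n: 139 * 0.0049991245 = 0.6948783055
Round to 4 dp: 0.6949

0.6949


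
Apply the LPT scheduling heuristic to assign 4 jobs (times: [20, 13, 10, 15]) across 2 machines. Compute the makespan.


Sort jobs in decreasing order (LPT): [20, 15, 13, 10]
Assign each job to the least loaded machine:
  Machine 1: jobs [20, 10], load = 30
  Machine 2: jobs [15, 13], load = 28
Makespan = max load = 30

30


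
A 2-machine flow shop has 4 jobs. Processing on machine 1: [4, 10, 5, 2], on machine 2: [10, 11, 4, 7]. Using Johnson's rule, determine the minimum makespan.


Apply Johnson's rule:
  Group 1 (a <= b): [(4, 2, 7), (1, 4, 10), (2, 10, 11)]
  Group 2 (a > b): [(3, 5, 4)]
Optimal job order: [4, 1, 2, 3]
Schedule:
  Job 4: M1 done at 2, M2 done at 9
  Job 1: M1 done at 6, M2 done at 19
  Job 2: M1 done at 16, M2 done at 30
  Job 3: M1 done at 21, M2 done at 34
Makespan = 34

34


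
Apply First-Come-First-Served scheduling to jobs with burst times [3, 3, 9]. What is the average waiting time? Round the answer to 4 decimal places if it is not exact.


FCFS order (as given): [3, 3, 9]
Waiting times:
  Job 1: wait = 0
  Job 2: wait = 3
  Job 3: wait = 6
Sum of waiting times = 9
Average waiting time = 9/3 = 3.0

3.0


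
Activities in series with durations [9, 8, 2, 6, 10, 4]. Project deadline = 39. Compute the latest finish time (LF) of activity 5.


LF(activity 5) = deadline - sum of successor durations
Successors: activities 6 through 6 with durations [4]
Sum of successor durations = 4
LF = 39 - 4 = 35

35


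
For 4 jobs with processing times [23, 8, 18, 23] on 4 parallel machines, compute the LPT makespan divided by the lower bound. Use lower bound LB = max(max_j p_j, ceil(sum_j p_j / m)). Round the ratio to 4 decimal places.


LPT order: [23, 23, 18, 8]
Machine loads after assignment: [23, 23, 18, 8]
LPT makespan = 23
Lower bound = max(max_job, ceil(total/4)) = max(23, 18) = 23
Ratio = 23 / 23 = 1.0

1.0


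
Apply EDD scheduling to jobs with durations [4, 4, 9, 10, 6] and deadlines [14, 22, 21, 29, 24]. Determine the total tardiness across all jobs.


Sort by due date (EDD order): [(4, 14), (9, 21), (4, 22), (6, 24), (10, 29)]
Compute completion times and tardiness:
  Job 1: p=4, d=14, C=4, tardiness=max(0,4-14)=0
  Job 2: p=9, d=21, C=13, tardiness=max(0,13-21)=0
  Job 3: p=4, d=22, C=17, tardiness=max(0,17-22)=0
  Job 4: p=6, d=24, C=23, tardiness=max(0,23-24)=0
  Job 5: p=10, d=29, C=33, tardiness=max(0,33-29)=4
Total tardiness = 4

4


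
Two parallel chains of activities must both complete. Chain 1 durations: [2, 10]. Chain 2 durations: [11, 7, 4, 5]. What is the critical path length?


Path A total = 2 + 10 = 12
Path B total = 11 + 7 + 4 + 5 = 27
Critical path = longest path = max(12, 27) = 27

27


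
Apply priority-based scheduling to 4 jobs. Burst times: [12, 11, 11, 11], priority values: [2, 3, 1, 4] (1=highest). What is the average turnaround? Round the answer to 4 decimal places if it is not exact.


Sort by priority (ascending = highest first):
Order: [(1, 11), (2, 12), (3, 11), (4, 11)]
Completion times:
  Priority 1, burst=11, C=11
  Priority 2, burst=12, C=23
  Priority 3, burst=11, C=34
  Priority 4, burst=11, C=45
Average turnaround = 113/4 = 28.25

28.25


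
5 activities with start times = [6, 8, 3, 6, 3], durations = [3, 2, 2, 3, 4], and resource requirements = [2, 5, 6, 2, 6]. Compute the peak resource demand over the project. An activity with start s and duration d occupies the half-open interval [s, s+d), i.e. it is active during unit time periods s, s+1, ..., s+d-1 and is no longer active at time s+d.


Each activity i is active on [start_i, start_i + duration_i).
Compute total resource usage per time slot:
  t=0: active resources = [], total = 0
  t=1: active resources = [], total = 0
  t=2: active resources = [], total = 0
  t=3: active resources = [6, 6], total = 12
  t=4: active resources = [6, 6], total = 12
  t=5: active resources = [6], total = 6
  t=6: active resources = [2, 2, 6], total = 10
  t=7: active resources = [2, 2], total = 4
  t=8: active resources = [2, 5, 2], total = 9
  t=9: active resources = [5], total = 5
Peak resource demand = 12

12


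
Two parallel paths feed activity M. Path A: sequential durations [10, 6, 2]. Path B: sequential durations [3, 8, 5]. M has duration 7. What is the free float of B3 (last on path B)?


ES(B3) = sum of predecessors on chain B = 11
EF(B3) = ES + duration = 11 + 5 = 16
Successor of B3 is M. ES(M) = max(sum(A), sum(B)) = max(18, 16) = 18
Free float = ES(successor) - EF(current) = 18 - 16 = 2

2


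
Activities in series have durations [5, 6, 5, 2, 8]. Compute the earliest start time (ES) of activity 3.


Activity 3 starts after activities 1 through 2 complete.
Predecessor durations: [5, 6]
ES = 5 + 6 = 11

11


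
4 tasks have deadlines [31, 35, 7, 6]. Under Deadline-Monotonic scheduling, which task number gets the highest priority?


Sort tasks by relative deadline (ascending):
  Task 4: deadline = 6
  Task 3: deadline = 7
  Task 1: deadline = 31
  Task 2: deadline = 35
Priority order (highest first): [4, 3, 1, 2]
Highest priority task = 4

4


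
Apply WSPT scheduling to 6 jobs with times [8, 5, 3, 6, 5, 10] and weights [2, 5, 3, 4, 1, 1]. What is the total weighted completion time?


Compute p/w ratios and sort ascending (WSPT): [(5, 5), (3, 3), (6, 4), (8, 2), (5, 1), (10, 1)]
Compute weighted completion times:
  Job (p=5,w=5): C=5, w*C=5*5=25
  Job (p=3,w=3): C=8, w*C=3*8=24
  Job (p=6,w=4): C=14, w*C=4*14=56
  Job (p=8,w=2): C=22, w*C=2*22=44
  Job (p=5,w=1): C=27, w*C=1*27=27
  Job (p=10,w=1): C=37, w*C=1*37=37
Total weighted completion time = 213

213


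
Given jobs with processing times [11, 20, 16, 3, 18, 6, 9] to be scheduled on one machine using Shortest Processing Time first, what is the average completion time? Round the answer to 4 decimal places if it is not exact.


Sort jobs by processing time (SPT order): [3, 6, 9, 11, 16, 18, 20]
Compute completion times sequentially:
  Job 1: processing = 3, completes at 3
  Job 2: processing = 6, completes at 9
  Job 3: processing = 9, completes at 18
  Job 4: processing = 11, completes at 29
  Job 5: processing = 16, completes at 45
  Job 6: processing = 18, completes at 63
  Job 7: processing = 20, completes at 83
Sum of completion times = 250
Average completion time = 250/7 = 35.7143

35.7143


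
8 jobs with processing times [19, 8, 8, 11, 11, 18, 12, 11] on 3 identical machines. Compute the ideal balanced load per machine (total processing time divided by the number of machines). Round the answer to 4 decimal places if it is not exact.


Total processing time = 19 + 8 + 8 + 11 + 11 + 18 + 12 + 11 = 98
Number of machines = 3
Ideal balanced load = 98 / 3 = 32.6667

32.6667


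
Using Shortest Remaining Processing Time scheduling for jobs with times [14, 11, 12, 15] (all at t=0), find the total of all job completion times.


Since all jobs arrive at t=0, SRPT equals SPT ordering.
SPT order: [11, 12, 14, 15]
Completion times:
  Job 1: p=11, C=11
  Job 2: p=12, C=23
  Job 3: p=14, C=37
  Job 4: p=15, C=52
Total completion time = 11 + 23 + 37 + 52 = 123

123


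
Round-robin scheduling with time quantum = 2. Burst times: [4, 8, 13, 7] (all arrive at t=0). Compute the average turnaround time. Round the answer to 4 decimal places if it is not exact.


Time quantum = 2
Execution trace:
  J1 runs 2 units, time = 2
  J2 runs 2 units, time = 4
  J3 runs 2 units, time = 6
  J4 runs 2 units, time = 8
  J1 runs 2 units, time = 10
  J2 runs 2 units, time = 12
  J3 runs 2 units, time = 14
  J4 runs 2 units, time = 16
  J2 runs 2 units, time = 18
  J3 runs 2 units, time = 20
  J4 runs 2 units, time = 22
  J2 runs 2 units, time = 24
  J3 runs 2 units, time = 26
  J4 runs 1 units, time = 27
  J3 runs 2 units, time = 29
  J3 runs 2 units, time = 31
  J3 runs 1 units, time = 32
Finish times: [10, 24, 32, 27]
Average turnaround = 93/4 = 23.25

23.25


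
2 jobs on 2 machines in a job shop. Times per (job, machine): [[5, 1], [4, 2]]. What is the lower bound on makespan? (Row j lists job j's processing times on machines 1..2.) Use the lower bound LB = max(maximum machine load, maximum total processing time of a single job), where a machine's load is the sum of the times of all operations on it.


Machine loads:
  Machine 1: 5 + 4 = 9
  Machine 2: 1 + 2 = 3
Max machine load = 9
Job totals:
  Job 1: 6
  Job 2: 6
Max job total = 6
Lower bound = max(9, 6) = 9

9


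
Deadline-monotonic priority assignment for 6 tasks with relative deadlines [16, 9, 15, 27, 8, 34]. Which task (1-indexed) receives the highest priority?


Sort tasks by relative deadline (ascending):
  Task 5: deadline = 8
  Task 2: deadline = 9
  Task 3: deadline = 15
  Task 1: deadline = 16
  Task 4: deadline = 27
  Task 6: deadline = 34
Priority order (highest first): [5, 2, 3, 1, 4, 6]
Highest priority task = 5

5


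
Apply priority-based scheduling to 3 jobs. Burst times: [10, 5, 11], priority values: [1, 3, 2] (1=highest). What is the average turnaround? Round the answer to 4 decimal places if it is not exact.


Sort by priority (ascending = highest first):
Order: [(1, 10), (2, 11), (3, 5)]
Completion times:
  Priority 1, burst=10, C=10
  Priority 2, burst=11, C=21
  Priority 3, burst=5, C=26
Average turnaround = 57/3 = 19.0

19.0


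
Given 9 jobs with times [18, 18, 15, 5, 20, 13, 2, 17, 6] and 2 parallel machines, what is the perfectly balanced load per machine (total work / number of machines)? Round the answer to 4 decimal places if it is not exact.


Total processing time = 18 + 18 + 15 + 5 + 20 + 13 + 2 + 17 + 6 = 114
Number of machines = 2
Ideal balanced load = 114 / 2 = 57.0

57.0


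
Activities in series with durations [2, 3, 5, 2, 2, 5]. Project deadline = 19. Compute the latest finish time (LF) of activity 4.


LF(activity 4) = deadline - sum of successor durations
Successors: activities 5 through 6 with durations [2, 5]
Sum of successor durations = 7
LF = 19 - 7 = 12

12


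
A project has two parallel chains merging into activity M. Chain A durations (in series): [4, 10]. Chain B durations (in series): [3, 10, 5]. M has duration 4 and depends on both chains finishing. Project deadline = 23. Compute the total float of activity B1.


Forward pass: ES(B1) = sum of predecessors on chain B = 0
EF = ES + duration = 0 + 3 = 3
Backward pass: LF(M) = deadline = 23; LS(M) = 23 - 4 = 19
LF(B1) = LS(M) - sum(successors on chain B) = 19 - 15 = 4
LS = LF - duration = 4 - 3 = 1
Total float = LS - ES = 1 - 0 = 1

1


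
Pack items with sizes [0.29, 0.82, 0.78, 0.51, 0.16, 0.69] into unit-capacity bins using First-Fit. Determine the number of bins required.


Place items sequentially using First-Fit:
  Item 0.29 -> new Bin 1
  Item 0.82 -> new Bin 2
  Item 0.78 -> new Bin 3
  Item 0.51 -> Bin 1 (now 0.8)
  Item 0.16 -> Bin 1 (now 0.96)
  Item 0.69 -> new Bin 4
Total bins used = 4

4


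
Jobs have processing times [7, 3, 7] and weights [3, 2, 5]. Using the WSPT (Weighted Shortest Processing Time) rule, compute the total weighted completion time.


Compute p/w ratios and sort ascending (WSPT): [(7, 5), (3, 2), (7, 3)]
Compute weighted completion times:
  Job (p=7,w=5): C=7, w*C=5*7=35
  Job (p=3,w=2): C=10, w*C=2*10=20
  Job (p=7,w=3): C=17, w*C=3*17=51
Total weighted completion time = 106

106


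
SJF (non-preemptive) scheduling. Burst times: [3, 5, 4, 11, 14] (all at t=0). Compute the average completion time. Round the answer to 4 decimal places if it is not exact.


SJF order (ascending): [3, 4, 5, 11, 14]
Completion times:
  Job 1: burst=3, C=3
  Job 2: burst=4, C=7
  Job 3: burst=5, C=12
  Job 4: burst=11, C=23
  Job 5: burst=14, C=37
Average completion = 82/5 = 16.4

16.4


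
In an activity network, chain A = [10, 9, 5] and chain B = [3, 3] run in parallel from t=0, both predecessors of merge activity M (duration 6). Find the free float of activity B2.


ES(B2) = sum of predecessors on chain B = 3
EF(B2) = ES + duration = 3 + 3 = 6
Successor of B2 is M. ES(M) = max(sum(A), sum(B)) = max(24, 6) = 24
Free float = ES(successor) - EF(current) = 24 - 6 = 18

18


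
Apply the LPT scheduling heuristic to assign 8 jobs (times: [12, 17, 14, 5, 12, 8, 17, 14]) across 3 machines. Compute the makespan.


Sort jobs in decreasing order (LPT): [17, 17, 14, 14, 12, 12, 8, 5]
Assign each job to the least loaded machine:
  Machine 1: jobs [17, 12, 5], load = 34
  Machine 2: jobs [17, 12], load = 29
  Machine 3: jobs [14, 14, 8], load = 36
Makespan = max load = 36

36


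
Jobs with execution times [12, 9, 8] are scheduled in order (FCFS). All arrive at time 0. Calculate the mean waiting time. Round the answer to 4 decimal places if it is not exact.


FCFS order (as given): [12, 9, 8]
Waiting times:
  Job 1: wait = 0
  Job 2: wait = 12
  Job 3: wait = 21
Sum of waiting times = 33
Average waiting time = 33/3 = 11.0

11.0


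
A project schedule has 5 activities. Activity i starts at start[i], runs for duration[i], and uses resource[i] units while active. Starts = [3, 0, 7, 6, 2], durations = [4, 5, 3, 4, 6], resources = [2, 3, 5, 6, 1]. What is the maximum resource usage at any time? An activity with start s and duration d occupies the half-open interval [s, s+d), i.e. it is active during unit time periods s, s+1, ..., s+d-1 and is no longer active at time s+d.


Each activity i is active on [start_i, start_i + duration_i).
Compute total resource usage per time slot:
  t=0: active resources = [3], total = 3
  t=1: active resources = [3], total = 3
  t=2: active resources = [3, 1], total = 4
  t=3: active resources = [2, 3, 1], total = 6
  t=4: active resources = [2, 3, 1], total = 6
  t=5: active resources = [2, 1], total = 3
  t=6: active resources = [2, 6, 1], total = 9
  t=7: active resources = [5, 6, 1], total = 12
  t=8: active resources = [5, 6], total = 11
  t=9: active resources = [5, 6], total = 11
Peak resource demand = 12

12


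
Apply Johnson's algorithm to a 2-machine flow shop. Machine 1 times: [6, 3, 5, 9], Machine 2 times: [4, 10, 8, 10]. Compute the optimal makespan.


Apply Johnson's rule:
  Group 1 (a <= b): [(2, 3, 10), (3, 5, 8), (4, 9, 10)]
  Group 2 (a > b): [(1, 6, 4)]
Optimal job order: [2, 3, 4, 1]
Schedule:
  Job 2: M1 done at 3, M2 done at 13
  Job 3: M1 done at 8, M2 done at 21
  Job 4: M1 done at 17, M2 done at 31
  Job 1: M1 done at 23, M2 done at 35
Makespan = 35

35


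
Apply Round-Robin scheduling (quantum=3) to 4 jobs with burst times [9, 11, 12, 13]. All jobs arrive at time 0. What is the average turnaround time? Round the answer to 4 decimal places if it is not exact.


Time quantum = 3
Execution trace:
  J1 runs 3 units, time = 3
  J2 runs 3 units, time = 6
  J3 runs 3 units, time = 9
  J4 runs 3 units, time = 12
  J1 runs 3 units, time = 15
  J2 runs 3 units, time = 18
  J3 runs 3 units, time = 21
  J4 runs 3 units, time = 24
  J1 runs 3 units, time = 27
  J2 runs 3 units, time = 30
  J3 runs 3 units, time = 33
  J4 runs 3 units, time = 36
  J2 runs 2 units, time = 38
  J3 runs 3 units, time = 41
  J4 runs 3 units, time = 44
  J4 runs 1 units, time = 45
Finish times: [27, 38, 41, 45]
Average turnaround = 151/4 = 37.75

37.75


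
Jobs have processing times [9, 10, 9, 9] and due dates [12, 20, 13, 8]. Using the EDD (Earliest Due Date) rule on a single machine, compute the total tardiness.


Sort by due date (EDD order): [(9, 8), (9, 12), (9, 13), (10, 20)]
Compute completion times and tardiness:
  Job 1: p=9, d=8, C=9, tardiness=max(0,9-8)=1
  Job 2: p=9, d=12, C=18, tardiness=max(0,18-12)=6
  Job 3: p=9, d=13, C=27, tardiness=max(0,27-13)=14
  Job 4: p=10, d=20, C=37, tardiness=max(0,37-20)=17
Total tardiness = 38

38


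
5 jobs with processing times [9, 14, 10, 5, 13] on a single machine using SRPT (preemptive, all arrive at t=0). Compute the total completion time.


Since all jobs arrive at t=0, SRPT equals SPT ordering.
SPT order: [5, 9, 10, 13, 14]
Completion times:
  Job 1: p=5, C=5
  Job 2: p=9, C=14
  Job 3: p=10, C=24
  Job 4: p=13, C=37
  Job 5: p=14, C=51
Total completion time = 5 + 14 + 24 + 37 + 51 = 131

131
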